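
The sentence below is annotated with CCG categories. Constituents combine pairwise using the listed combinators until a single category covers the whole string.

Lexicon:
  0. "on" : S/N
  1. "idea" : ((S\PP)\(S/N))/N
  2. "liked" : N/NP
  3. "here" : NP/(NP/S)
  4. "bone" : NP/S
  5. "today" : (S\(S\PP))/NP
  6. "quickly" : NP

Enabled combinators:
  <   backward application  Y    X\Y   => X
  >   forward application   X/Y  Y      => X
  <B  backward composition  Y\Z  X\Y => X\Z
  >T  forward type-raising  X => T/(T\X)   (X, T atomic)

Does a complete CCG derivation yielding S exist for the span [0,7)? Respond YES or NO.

YES

[0,7] S   <
  [0,5] S\PP   <
    [0,1] "on" : S/N
    [1,5] (S\PP)\(S/N)   >
      [1,2] "idea" : ((S\PP)\(S/N))/N
      [2,5] N   >
        [2,3] "liked" : N/NP
        [3,5] NP   >
          [3,4] "here" : NP/(NP/S)
          [4,5] "bone" : NP/S
  [5,7] S\(S\PP)   >
    [5,6] "today" : (S\(S\PP))/NP
    [6,7] "quickly" : NP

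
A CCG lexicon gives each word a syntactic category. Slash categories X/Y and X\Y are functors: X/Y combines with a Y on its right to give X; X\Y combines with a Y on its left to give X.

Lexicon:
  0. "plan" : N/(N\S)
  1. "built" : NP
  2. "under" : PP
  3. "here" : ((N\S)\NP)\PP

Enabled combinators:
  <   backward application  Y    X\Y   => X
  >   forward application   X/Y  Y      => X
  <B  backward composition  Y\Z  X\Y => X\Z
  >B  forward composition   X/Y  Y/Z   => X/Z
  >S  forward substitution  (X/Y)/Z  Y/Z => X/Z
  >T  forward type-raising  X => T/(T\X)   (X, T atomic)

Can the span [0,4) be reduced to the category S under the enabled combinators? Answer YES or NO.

NO

N/(N\S) NP PP ((N\S)\NP)\PP
CKY chart[0,4] = {N, N/(N\N), NP/(NP\N), PP/(PP\N), S/(S\N)}; S ∉ chart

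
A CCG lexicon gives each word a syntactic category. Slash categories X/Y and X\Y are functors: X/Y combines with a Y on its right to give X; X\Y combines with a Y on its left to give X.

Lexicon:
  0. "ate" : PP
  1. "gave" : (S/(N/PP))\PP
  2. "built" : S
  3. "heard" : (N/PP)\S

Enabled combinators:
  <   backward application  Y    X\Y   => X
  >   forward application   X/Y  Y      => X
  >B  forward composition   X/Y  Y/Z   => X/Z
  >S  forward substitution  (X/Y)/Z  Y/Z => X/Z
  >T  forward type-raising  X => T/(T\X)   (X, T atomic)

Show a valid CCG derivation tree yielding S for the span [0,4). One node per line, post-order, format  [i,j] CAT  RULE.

[0,4] S   >
  [0,2] S/(N/PP)   <
    [0,1] "ate" : PP
    [1,2] "gave" : (S/(N/PP))\PP
  [2,4] N/PP   <
    [2,3] "built" : S
    [3,4] "heard" : (N/PP)\S

[0,1] PP  lex  "ate"
[1,2] (S/(N/PP))\PP  lex  "gave"
[0,2] S/(N/PP)  <  k=1
[2,3] S  lex  "built"
[3,4] (N/PP)\S  lex  "heard"
[2,4] N/PP  <  k=3
[0,4] S  >  k=2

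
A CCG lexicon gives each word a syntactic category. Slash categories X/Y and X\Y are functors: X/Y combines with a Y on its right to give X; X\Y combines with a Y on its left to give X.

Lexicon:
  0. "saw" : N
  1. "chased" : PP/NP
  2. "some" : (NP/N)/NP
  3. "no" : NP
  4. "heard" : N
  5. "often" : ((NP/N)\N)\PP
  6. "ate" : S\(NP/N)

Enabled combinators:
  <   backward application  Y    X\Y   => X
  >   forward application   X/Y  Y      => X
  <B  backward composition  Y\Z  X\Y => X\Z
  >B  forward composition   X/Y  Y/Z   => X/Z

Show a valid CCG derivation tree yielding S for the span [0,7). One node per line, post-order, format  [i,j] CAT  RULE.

[0,7] S   <
  [0,1] "saw" : N
  [1,7] S\N   <B
    [1,6] (NP/N)\N   <
      [1,5] PP   >
        [1,2] "chased" : PP/NP
        [2,5] NP   >
          [2,4] NP/N   >
            [2,3] "some" : (NP/N)/NP
            [3,4] "no" : NP
          [4,5] "heard" : N
      [5,6] "often" : ((NP/N)\N)\PP
    [6,7] "ate" : S\(NP/N)

[0,1] N  lex  "saw"
[1,2] PP/NP  lex  "chased"
[2,3] (NP/N)/NP  lex  "some"
[3,4] NP  lex  "no"
[2,4] NP/N  >  k=3
[4,5] N  lex  "heard"
[2,5] NP  >  k=4
[1,5] PP  >  k=2
[5,6] ((NP/N)\N)\PP  lex  "often"
[1,6] (NP/N)\N  <  k=5
[6,7] S\(NP/N)  lex  "ate"
[1,7] S\N  <B  k=6
[0,7] S  <  k=1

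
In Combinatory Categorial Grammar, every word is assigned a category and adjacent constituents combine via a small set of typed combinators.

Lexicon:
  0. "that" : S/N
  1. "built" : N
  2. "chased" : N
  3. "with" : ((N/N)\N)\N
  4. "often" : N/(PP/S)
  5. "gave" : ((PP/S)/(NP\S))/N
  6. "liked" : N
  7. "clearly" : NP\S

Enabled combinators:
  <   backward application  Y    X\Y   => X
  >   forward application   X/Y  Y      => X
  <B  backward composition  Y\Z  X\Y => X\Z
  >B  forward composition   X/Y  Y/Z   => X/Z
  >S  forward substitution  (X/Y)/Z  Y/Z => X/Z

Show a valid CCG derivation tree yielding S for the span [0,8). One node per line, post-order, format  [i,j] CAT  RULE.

[0,8] S   >
  [0,4] S/N   >B
    [0,1] "that" : S/N
    [1,4] N/N   <
      [1,2] "built" : N
      [2,4] (N/N)\N   <
        [2,3] "chased" : N
        [3,4] "with" : ((N/N)\N)\N
  [4,8] N   >
    [4,5] "often" : N/(PP/S)
    [5,8] PP/S   >
      [5,7] (PP/S)/(NP\S)   >
        [5,6] "gave" : ((PP/S)/(NP\S))/N
        [6,7] "liked" : N
      [7,8] "clearly" : NP\S

[0,1] S/N  lex  "that"
[1,2] N  lex  "built"
[2,3] N  lex  "chased"
[3,4] ((N/N)\N)\N  lex  "with"
[2,4] (N/N)\N  <  k=3
[1,4] N/N  <  k=2
[0,4] S/N  >B  k=1
[4,5] N/(PP/S)  lex  "often"
[5,6] ((PP/S)/(NP\S))/N  lex  "gave"
[6,7] N  lex  "liked"
[5,7] (PP/S)/(NP\S)  >  k=6
[7,8] NP\S  lex  "clearly"
[5,8] PP/S  >  k=7
[4,8] N  >  k=5
[0,8] S  >  k=4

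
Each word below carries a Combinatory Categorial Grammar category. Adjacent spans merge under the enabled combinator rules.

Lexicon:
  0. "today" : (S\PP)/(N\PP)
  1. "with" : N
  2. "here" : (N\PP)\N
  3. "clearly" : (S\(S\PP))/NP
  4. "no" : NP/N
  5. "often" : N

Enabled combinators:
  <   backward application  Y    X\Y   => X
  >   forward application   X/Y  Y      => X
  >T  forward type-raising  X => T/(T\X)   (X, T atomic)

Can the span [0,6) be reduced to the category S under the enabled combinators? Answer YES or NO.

[0,6] S   <
  [0,3] S\PP   >
    [0,1] "today" : (S\PP)/(N\PP)
    [1,3] N\PP   <
      [1,2] "with" : N
      [2,3] "here" : (N\PP)\N
  [3,6] S\(S\PP)   >
    [3,4] "clearly" : (S\(S\PP))/NP
    [4,6] NP   >
      [4,5] "no" : NP/N
      [5,6] "often" : N

YES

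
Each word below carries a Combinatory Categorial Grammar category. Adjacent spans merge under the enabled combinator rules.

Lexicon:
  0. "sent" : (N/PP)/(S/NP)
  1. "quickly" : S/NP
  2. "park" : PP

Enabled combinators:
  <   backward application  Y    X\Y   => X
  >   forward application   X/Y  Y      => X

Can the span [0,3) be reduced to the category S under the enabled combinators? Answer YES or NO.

(N/PP)/(S/NP) S/NP PP
CKY chart[0,3] = {N}; S ∉ chart

NO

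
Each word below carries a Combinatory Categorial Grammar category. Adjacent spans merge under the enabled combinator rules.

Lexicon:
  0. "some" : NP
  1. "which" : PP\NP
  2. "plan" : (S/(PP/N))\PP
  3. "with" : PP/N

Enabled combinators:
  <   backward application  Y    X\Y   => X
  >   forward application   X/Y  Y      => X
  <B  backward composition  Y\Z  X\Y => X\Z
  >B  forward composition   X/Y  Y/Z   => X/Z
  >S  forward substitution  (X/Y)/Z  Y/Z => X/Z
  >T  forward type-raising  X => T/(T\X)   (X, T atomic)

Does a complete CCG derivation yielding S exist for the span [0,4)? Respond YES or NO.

YES

[0,4] S   >
  [0,3] S/(PP/N)   <
    [0,2] PP   <
      [0,1] "some" : NP
      [1,2] "which" : PP\NP
    [2,3] "plan" : (S/(PP/N))\PP
  [3,4] "with" : PP/N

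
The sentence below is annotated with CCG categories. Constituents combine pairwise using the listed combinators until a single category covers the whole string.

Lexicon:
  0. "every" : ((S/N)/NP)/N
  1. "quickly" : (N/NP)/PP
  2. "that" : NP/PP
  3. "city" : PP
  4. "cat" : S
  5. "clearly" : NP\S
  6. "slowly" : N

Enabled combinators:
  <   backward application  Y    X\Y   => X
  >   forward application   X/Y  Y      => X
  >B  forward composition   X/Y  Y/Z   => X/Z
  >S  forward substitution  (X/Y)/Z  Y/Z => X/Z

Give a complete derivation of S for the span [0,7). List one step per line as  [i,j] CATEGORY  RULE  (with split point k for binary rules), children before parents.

[0,1] ((S/N)/NP)/N  lex  "every"
[1,2] (N/NP)/PP  lex  "quickly"
[2,3] NP/PP  lex  "that"
[1,3] N/PP  >S  k=2
[3,4] PP  lex  "city"
[1,4] N  >  k=3
[0,4] (S/N)/NP  >  k=1
[4,5] S  lex  "cat"
[5,6] NP\S  lex  "clearly"
[4,6] NP  <  k=5
[0,6] S/N  >  k=4
[6,7] N  lex  "slowly"
[0,7] S  >  k=6

[0,7] S   >
  [0,6] S/N   >
    [0,4] (S/N)/NP   >
      [0,1] "every" : ((S/N)/NP)/N
      [1,4] N   >
        [1,3] N/PP   >S
          [1,2] "quickly" : (N/NP)/PP
          [2,3] "that" : NP/PP
        [3,4] "city" : PP
    [4,6] NP   <
      [4,5] "cat" : S
      [5,6] "clearly" : NP\S
  [6,7] "slowly" : N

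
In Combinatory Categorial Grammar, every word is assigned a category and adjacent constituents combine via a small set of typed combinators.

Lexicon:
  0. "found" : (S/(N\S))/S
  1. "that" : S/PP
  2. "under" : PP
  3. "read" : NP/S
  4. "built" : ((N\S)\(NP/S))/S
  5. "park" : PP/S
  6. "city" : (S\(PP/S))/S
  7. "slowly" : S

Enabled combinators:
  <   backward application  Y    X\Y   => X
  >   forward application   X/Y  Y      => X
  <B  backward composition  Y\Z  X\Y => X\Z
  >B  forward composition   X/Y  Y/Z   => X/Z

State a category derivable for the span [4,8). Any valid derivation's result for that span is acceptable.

(N\S)\(NP/S)

[0,8] S   >
  [0,3] S/(N\S)   >
    [0,1] "found" : (S/(N\S))/S
    [1,3] S   >
      [1,2] "that" : S/PP
      [2,3] "under" : PP
  [3,8] N\S   <
    [3,4] "read" : NP/S
    [4,8] (N\S)\(NP/S)   >
      [4,5] "built" : ((N\S)\(NP/S))/S
      [5,8] S   <
        [5,6] "park" : PP/S
        [6,8] S\(PP/S)   >
          [6,7] "city" : (S\(PP/S))/S
          [7,8] "slowly" : S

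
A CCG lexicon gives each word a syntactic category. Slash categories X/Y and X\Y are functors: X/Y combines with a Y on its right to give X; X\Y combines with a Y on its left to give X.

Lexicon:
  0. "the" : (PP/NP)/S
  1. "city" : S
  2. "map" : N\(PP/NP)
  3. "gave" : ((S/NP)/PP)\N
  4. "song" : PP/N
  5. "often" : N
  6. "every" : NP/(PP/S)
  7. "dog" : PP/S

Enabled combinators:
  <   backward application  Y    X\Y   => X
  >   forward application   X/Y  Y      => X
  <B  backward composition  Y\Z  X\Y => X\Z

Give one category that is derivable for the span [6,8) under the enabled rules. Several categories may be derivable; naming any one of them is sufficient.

NP

[0,8] S   >
  [0,6] S/NP   >
    [0,4] (S/NP)/PP   <
      [0,3] N   <
        [0,2] PP/NP   >
          [0,1] "the" : (PP/NP)/S
          [1,2] "city" : S
        [2,3] "map" : N\(PP/NP)
      [3,4] "gave" : ((S/NP)/PP)\N
    [4,6] PP   >
      [4,5] "song" : PP/N
      [5,6] "often" : N
  [6,8] NP   >
    [6,7] "every" : NP/(PP/S)
    [7,8] "dog" : PP/S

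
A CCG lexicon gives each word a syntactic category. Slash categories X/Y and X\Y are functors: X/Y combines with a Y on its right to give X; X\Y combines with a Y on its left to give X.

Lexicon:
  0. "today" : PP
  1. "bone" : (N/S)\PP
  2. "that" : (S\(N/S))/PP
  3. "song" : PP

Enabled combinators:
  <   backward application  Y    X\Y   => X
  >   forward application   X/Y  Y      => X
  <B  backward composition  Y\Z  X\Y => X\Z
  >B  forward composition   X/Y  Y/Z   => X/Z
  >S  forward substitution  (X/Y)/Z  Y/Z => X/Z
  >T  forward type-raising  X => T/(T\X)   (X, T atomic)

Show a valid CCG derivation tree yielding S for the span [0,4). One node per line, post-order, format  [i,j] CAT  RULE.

[0,4] S   <
  [0,2] N/S   <
    [0,1] "today" : PP
    [1,2] "bone" : (N/S)\PP
  [2,4] S\(N/S)   >
    [2,3] "that" : (S\(N/S))/PP
    [3,4] "song" : PP

[0,1] PP  lex  "today"
[1,2] (N/S)\PP  lex  "bone"
[0,2] N/S  <  k=1
[2,3] (S\(N/S))/PP  lex  "that"
[3,4] PP  lex  "song"
[2,4] S\(N/S)  >  k=3
[0,4] S  <  k=2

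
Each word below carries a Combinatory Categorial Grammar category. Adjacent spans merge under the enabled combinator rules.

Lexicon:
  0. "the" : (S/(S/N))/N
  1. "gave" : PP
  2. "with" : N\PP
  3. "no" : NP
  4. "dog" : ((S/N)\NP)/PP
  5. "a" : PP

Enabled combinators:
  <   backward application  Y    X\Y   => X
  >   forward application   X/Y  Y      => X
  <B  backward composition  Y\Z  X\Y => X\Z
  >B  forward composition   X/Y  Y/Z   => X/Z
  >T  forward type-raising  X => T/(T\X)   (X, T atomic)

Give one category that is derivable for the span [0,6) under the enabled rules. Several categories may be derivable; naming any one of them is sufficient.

[0,6] S   >
  [0,3] S/(S/N)   >
    [0,1] "the" : (S/(S/N))/N
    [1,3] N   <
      [1,2] "gave" : PP
      [2,3] "with" : N\PP
  [3,6] S/N   <
    [3,4] "no" : NP
    [4,6] (S/N)\NP   >
      [4,5] "dog" : ((S/N)\NP)/PP
      [5,6] "a" : PP

S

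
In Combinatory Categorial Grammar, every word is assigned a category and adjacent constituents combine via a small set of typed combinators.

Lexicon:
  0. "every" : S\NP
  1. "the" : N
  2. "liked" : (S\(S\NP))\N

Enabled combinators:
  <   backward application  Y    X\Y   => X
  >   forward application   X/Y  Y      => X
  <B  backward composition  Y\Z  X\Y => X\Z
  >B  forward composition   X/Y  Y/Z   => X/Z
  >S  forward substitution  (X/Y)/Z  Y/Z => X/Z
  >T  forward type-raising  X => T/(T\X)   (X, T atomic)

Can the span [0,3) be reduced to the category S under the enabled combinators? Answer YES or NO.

YES

[0,3] S   <
  [0,1] "every" : S\NP
  [1,3] S\(S\NP)   <
    [1,2] "the" : N
    [2,3] "liked" : (S\(S\NP))\N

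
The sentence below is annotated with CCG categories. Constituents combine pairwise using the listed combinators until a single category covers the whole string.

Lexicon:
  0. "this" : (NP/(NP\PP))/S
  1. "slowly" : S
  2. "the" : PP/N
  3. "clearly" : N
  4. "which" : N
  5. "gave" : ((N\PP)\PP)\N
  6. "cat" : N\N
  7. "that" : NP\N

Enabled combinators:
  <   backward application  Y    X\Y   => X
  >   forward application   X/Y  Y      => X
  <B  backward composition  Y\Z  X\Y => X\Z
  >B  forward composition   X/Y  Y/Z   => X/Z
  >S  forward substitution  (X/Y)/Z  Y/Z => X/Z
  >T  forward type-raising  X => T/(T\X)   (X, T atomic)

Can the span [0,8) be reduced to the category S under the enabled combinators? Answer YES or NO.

(NP/(NP\PP))/S S PP/N N N ((N\PP)\PP)\N N\N NP\N
CKY chart[0,8] = {N/(N\NP), NP, NP/(NP\NP), PP/(PP\NP), S/(S\NP)}; S ∉ chart

NO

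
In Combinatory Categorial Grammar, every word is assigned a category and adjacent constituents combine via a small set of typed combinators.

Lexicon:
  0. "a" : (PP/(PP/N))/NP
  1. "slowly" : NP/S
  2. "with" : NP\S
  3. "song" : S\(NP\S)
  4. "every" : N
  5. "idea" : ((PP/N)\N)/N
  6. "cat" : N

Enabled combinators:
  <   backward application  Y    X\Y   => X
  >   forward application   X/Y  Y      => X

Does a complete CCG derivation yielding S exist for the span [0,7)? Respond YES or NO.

(PP/(PP/N))/NP NP/S NP\S S\(NP\S) N ((PP/N)\N)/N N
CKY chart[0,7] = {PP}; S ∉ chart

NO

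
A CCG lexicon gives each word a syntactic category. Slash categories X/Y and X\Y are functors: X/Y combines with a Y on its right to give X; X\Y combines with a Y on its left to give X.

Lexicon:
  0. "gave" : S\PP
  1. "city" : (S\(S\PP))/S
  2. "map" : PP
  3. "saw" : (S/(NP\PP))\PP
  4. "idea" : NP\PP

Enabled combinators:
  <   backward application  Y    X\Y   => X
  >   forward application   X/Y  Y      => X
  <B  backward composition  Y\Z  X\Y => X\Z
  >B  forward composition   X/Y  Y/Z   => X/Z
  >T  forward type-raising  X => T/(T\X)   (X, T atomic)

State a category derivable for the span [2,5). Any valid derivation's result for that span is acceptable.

[0,5] S   <
  [0,1] "gave" : S\PP
  [1,5] S\(S\PP)   >
    [1,2] "city" : (S\(S\PP))/S
    [2,5] S   >
      [2,4] S/(NP\PP)   <
        [2,3] "map" : PP
        [3,4] "saw" : (S/(NP\PP))\PP
      [4,5] "idea" : NP\PP

S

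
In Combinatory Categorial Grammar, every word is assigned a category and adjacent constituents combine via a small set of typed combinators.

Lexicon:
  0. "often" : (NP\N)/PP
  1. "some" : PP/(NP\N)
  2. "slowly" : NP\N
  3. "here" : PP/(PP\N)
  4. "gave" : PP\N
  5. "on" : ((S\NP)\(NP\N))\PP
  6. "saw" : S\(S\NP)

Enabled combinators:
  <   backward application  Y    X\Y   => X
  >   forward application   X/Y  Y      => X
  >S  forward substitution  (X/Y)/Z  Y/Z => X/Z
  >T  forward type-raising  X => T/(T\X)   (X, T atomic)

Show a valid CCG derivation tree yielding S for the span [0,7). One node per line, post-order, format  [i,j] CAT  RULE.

[0,7] S   <
  [0,6] S\NP   <
    [0,3] NP\N   >
      [0,1] "often" : (NP\N)/PP
      [1,3] PP   >
        [1,2] "some" : PP/(NP\N)
        [2,3] "slowly" : NP\N
    [3,6] (S\NP)\(NP\N)   <
      [3,5] PP   >
        [3,4] "here" : PP/(PP\N)
        [4,5] "gave" : PP\N
      [5,6] "on" : ((S\NP)\(NP\N))\PP
  [6,7] "saw" : S\(S\NP)

[0,1] (NP\N)/PP  lex  "often"
[1,2] PP/(NP\N)  lex  "some"
[2,3] NP\N  lex  "slowly"
[1,3] PP  >  k=2
[0,3] NP\N  >  k=1
[3,4] PP/(PP\N)  lex  "here"
[4,5] PP\N  lex  "gave"
[3,5] PP  >  k=4
[5,6] ((S\NP)\(NP\N))\PP  lex  "on"
[3,6] (S\NP)\(NP\N)  <  k=5
[0,6] S\NP  <  k=3
[6,7] S\(S\NP)  lex  "saw"
[0,7] S  <  k=6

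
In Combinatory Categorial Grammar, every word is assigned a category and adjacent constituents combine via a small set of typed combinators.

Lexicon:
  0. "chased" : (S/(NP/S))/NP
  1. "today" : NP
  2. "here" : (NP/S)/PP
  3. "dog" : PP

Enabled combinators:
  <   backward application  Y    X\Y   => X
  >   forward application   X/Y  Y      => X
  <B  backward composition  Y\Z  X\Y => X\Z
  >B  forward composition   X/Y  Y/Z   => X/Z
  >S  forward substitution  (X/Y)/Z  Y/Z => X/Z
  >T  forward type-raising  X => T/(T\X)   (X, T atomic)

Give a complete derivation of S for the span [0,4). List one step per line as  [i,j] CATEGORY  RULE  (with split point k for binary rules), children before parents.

[0,4] S   >
  [0,2] S/(NP/S)   >
    [0,1] "chased" : (S/(NP/S))/NP
    [1,2] "today" : NP
  [2,4] NP/S   >
    [2,3] "here" : (NP/S)/PP
    [3,4] "dog" : PP

[0,1] (S/(NP/S))/NP  lex  "chased"
[1,2] NP  lex  "today"
[0,2] S/(NP/S)  >  k=1
[2,3] (NP/S)/PP  lex  "here"
[3,4] PP  lex  "dog"
[2,4] NP/S  >  k=3
[0,4] S  >  k=2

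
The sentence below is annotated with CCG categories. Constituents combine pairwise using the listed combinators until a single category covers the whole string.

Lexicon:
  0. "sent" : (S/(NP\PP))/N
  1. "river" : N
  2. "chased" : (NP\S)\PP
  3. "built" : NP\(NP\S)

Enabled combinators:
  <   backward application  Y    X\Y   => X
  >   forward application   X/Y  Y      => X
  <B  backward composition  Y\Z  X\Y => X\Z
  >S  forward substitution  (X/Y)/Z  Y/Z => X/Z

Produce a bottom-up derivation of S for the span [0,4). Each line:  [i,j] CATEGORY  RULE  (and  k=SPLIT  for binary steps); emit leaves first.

[0,1] (S/(NP\PP))/N  lex  "sent"
[1,2] N  lex  "river"
[0,2] S/(NP\PP)  >  k=1
[2,3] (NP\S)\PP  lex  "chased"
[3,4] NP\(NP\S)  lex  "built"
[2,4] NP\PP  <B  k=3
[0,4] S  >  k=2

[0,4] S   >
  [0,2] S/(NP\PP)   >
    [0,1] "sent" : (S/(NP\PP))/N
    [1,2] "river" : N
  [2,4] NP\PP   <B
    [2,3] "chased" : (NP\S)\PP
    [3,4] "built" : NP\(NP\S)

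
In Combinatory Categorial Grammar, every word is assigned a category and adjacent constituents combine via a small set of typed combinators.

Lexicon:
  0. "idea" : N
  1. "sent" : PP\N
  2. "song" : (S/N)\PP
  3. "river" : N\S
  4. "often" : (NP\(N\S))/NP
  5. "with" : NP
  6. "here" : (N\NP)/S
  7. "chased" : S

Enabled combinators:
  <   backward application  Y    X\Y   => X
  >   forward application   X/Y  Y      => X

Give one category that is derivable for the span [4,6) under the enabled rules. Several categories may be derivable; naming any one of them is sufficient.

[0,8] S   >
  [0,3] S/N   <
    [0,2] PP   <
      [0,1] "idea" : N
      [1,2] "sent" : PP\N
    [2,3] "song" : (S/N)\PP
  [3,8] N   <
    [3,6] NP   <
      [3,4] "river" : N\S
      [4,6] NP\(N\S)   >
        [4,5] "often" : (NP\(N\S))/NP
        [5,6] "with" : NP
    [6,8] N\NP   >
      [6,7] "here" : (N\NP)/S
      [7,8] "chased" : S

NP\(N\S)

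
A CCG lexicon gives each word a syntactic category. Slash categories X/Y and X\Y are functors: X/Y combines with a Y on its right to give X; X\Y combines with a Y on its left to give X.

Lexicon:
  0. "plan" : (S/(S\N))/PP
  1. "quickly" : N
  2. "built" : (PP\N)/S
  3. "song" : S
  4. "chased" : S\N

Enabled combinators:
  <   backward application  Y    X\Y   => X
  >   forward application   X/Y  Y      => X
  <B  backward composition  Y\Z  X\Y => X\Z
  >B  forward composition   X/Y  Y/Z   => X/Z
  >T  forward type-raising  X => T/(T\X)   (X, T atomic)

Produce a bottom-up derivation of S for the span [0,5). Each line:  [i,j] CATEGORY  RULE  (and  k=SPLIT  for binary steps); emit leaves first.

[0,5] S   >
  [0,4] S/(S\N)   >
    [0,1] "plan" : (S/(S\N))/PP
    [1,4] PP   >
      [1,2] PP/(PP\N)   >T
        [1,2] "quickly" : N
      [2,4] PP\N   >
        [2,3] "built" : (PP\N)/S
        [3,4] "song" : S
  [4,5] "chased" : S\N

[0,1] (S/(S\N))/PP  lex  "plan"
[1,2] N  lex  "quickly"
[1,2] PP/(PP\N)  >T
[2,3] (PP\N)/S  lex  "built"
[3,4] S  lex  "song"
[2,4] PP\N  >  k=3
[1,4] PP  >  k=2
[0,4] S/(S\N)  >  k=1
[4,5] S\N  lex  "chased"
[0,5] S  >  k=4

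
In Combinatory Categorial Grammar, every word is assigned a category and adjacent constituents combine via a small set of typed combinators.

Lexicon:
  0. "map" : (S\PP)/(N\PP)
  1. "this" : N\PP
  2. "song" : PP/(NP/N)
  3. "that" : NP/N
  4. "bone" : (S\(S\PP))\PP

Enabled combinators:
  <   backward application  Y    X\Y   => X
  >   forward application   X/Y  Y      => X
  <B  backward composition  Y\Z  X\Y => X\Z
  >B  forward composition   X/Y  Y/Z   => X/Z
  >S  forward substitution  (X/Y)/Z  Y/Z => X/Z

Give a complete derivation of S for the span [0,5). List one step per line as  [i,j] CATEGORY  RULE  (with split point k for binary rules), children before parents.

[0,1] (S\PP)/(N\PP)  lex  "map"
[1,2] N\PP  lex  "this"
[0,2] S\PP  >  k=1
[2,3] PP/(NP/N)  lex  "song"
[3,4] NP/N  lex  "that"
[2,4] PP  >  k=3
[4,5] (S\(S\PP))\PP  lex  "bone"
[2,5] S\(S\PP)  <  k=4
[0,5] S  <  k=2

[0,5] S   <
  [0,2] S\PP   >
    [0,1] "map" : (S\PP)/(N\PP)
    [1,2] "this" : N\PP
  [2,5] S\(S\PP)   <
    [2,4] PP   >
      [2,3] "song" : PP/(NP/N)
      [3,4] "that" : NP/N
    [4,5] "bone" : (S\(S\PP))\PP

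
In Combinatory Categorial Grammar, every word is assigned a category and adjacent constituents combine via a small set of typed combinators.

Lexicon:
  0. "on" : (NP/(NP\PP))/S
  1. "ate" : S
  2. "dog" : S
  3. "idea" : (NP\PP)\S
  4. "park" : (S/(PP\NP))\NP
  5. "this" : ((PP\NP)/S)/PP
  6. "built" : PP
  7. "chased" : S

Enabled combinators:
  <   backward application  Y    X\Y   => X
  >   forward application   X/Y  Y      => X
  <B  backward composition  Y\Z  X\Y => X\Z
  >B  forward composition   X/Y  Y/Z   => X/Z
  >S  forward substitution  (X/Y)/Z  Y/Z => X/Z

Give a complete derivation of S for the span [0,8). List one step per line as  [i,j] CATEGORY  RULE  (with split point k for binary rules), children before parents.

[0,1] (NP/(NP\PP))/S  lex  "on"
[1,2] S  lex  "ate"
[0,2] NP/(NP\PP)  >  k=1
[2,3] S  lex  "dog"
[3,4] (NP\PP)\S  lex  "idea"
[2,4] NP\PP  <  k=3
[0,4] NP  >  k=2
[4,5] (S/(PP\NP))\NP  lex  "park"
[0,5] S/(PP\NP)  <  k=4
[5,6] ((PP\NP)/S)/PP  lex  "this"
[6,7] PP  lex  "built"
[5,7] (PP\NP)/S  >  k=6
[7,8] S  lex  "chased"
[5,8] PP\NP  >  k=7
[0,8] S  >  k=5

[0,8] S   >
  [0,5] S/(PP\NP)   <
    [0,4] NP   >
      [0,2] NP/(NP\PP)   >
        [0,1] "on" : (NP/(NP\PP))/S
        [1,2] "ate" : S
      [2,4] NP\PP   <
        [2,3] "dog" : S
        [3,4] "idea" : (NP\PP)\S
    [4,5] "park" : (S/(PP\NP))\NP
  [5,8] PP\NP   >
    [5,7] (PP\NP)/S   >
      [5,6] "this" : ((PP\NP)/S)/PP
      [6,7] "built" : PP
    [7,8] "chased" : S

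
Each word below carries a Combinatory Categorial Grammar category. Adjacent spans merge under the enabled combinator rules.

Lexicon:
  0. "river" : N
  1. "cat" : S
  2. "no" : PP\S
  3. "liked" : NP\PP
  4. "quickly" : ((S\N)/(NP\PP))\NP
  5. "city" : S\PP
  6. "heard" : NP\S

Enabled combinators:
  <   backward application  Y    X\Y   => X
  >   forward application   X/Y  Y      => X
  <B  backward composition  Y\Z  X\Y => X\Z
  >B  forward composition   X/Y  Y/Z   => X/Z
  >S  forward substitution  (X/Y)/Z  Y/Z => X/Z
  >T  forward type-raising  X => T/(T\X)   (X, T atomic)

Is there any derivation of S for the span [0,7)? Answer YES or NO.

YES

[0,7] S   <
  [0,1] "river" : N
  [1,7] S\N   >
    [1,5] (S\N)/(NP\PP)   <
      [1,4] NP   <
        [1,3] PP   >
          [1,2] PP/(PP\S)   >T
            [1,2] "cat" : S
          [2,3] "no" : PP\S
        [3,4] "liked" : NP\PP
      [4,5] "quickly" : ((S\N)/(NP\PP))\NP
    [5,7] NP\PP   <B
      [5,6] "city" : S\PP
      [6,7] "heard" : NP\S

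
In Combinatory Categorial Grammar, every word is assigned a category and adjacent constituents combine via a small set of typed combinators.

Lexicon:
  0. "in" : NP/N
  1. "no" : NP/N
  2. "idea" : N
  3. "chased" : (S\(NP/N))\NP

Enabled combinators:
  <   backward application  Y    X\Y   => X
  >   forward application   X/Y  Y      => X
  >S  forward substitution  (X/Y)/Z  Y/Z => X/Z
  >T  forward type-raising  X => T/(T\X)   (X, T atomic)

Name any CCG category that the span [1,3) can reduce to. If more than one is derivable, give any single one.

[0,4] S   <
  [0,1] "in" : NP/N
  [1,4] S\(NP/N)   <
    [1,3] NP   >
      [1,2] "no" : NP/N
      [2,3] "idea" : N
    [3,4] "chased" : (S\(NP/N))\NP

NP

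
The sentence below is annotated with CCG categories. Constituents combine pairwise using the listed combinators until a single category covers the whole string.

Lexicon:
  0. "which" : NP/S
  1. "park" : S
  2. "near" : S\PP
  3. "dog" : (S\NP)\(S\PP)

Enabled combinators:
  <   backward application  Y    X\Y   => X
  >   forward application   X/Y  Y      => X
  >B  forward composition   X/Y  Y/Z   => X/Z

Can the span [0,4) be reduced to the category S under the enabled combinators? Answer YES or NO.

YES

[0,4] S   <
  [0,2] NP   >
    [0,1] "which" : NP/S
    [1,2] "park" : S
  [2,4] S\NP   <
    [2,3] "near" : S\PP
    [3,4] "dog" : (S\NP)\(S\PP)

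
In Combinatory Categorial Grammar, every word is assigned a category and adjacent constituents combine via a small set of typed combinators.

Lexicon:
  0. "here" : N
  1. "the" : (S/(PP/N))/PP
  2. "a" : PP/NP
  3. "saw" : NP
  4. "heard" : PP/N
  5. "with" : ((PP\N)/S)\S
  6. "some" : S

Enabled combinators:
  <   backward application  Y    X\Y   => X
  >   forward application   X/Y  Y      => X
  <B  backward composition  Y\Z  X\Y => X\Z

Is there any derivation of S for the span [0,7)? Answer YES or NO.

NO

N (S/(PP/N))/PP PP/NP NP PP/N ((PP\N)/S)\S S
CKY chart[0,7] = {PP}; S ∉ chart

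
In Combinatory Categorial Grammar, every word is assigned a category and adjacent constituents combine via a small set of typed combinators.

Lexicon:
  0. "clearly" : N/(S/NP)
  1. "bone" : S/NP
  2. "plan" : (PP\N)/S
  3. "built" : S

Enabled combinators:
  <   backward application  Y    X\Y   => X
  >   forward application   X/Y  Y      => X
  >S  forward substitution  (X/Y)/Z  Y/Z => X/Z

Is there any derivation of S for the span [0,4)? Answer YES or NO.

N/(S/NP) S/NP (PP\N)/S S
CKY chart[0,4] = {PP}; S ∉ chart

NO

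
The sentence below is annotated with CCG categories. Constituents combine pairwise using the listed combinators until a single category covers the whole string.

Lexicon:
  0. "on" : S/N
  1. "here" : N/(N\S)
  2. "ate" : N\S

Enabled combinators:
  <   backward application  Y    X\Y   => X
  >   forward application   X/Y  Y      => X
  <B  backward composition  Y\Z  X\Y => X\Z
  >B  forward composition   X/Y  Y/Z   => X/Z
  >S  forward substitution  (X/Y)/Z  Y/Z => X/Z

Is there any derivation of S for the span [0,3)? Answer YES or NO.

[0,3] S   >
  [0,1] "on" : S/N
  [1,3] N   >
    [1,2] "here" : N/(N\S)
    [2,3] "ate" : N\S

YES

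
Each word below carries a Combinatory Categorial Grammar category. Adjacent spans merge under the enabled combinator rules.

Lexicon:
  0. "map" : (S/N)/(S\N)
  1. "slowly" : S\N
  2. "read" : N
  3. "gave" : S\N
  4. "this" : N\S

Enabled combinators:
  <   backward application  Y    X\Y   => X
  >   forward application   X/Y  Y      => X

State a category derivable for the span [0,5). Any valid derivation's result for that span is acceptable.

[0,5] S   >
  [0,2] S/N   >
    [0,1] "map" : (S/N)/(S\N)
    [1,2] "slowly" : S\N
  [2,5] N   <
    [2,4] S   <
      [2,3] "read" : N
      [3,4] "gave" : S\N
    [4,5] "this" : N\S

S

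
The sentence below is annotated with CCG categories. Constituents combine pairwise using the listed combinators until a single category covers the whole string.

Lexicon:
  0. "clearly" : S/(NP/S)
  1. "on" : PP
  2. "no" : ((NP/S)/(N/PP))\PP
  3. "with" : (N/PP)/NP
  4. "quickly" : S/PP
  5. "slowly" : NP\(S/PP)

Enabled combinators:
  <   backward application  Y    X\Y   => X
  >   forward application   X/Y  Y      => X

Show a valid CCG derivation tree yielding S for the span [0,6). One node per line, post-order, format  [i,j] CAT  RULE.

[0,1] S/(NP/S)  lex  "clearly"
[1,2] PP  lex  "on"
[2,3] ((NP/S)/(N/PP))\PP  lex  "no"
[1,3] (NP/S)/(N/PP)  <  k=2
[3,4] (N/PP)/NP  lex  "with"
[4,5] S/PP  lex  "quickly"
[5,6] NP\(S/PP)  lex  "slowly"
[4,6] NP  <  k=5
[3,6] N/PP  >  k=4
[1,6] NP/S  >  k=3
[0,6] S  >  k=1

[0,6] S   >
  [0,1] "clearly" : S/(NP/S)
  [1,6] NP/S   >
    [1,3] (NP/S)/(N/PP)   <
      [1,2] "on" : PP
      [2,3] "no" : ((NP/S)/(N/PP))\PP
    [3,6] N/PP   >
      [3,4] "with" : (N/PP)/NP
      [4,6] NP   <
        [4,5] "quickly" : S/PP
        [5,6] "slowly" : NP\(S/PP)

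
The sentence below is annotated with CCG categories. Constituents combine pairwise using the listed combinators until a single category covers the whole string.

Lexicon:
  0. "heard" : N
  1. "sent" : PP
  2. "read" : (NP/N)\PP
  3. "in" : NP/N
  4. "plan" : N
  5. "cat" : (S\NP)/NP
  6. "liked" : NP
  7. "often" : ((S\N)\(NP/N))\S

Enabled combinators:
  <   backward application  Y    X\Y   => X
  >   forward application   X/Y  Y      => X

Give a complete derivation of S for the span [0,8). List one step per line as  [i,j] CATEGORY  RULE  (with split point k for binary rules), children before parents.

[0,1] N  lex  "heard"
[1,2] PP  lex  "sent"
[2,3] (NP/N)\PP  lex  "read"
[1,3] NP/N  <  k=2
[3,4] NP/N  lex  "in"
[4,5] N  lex  "plan"
[3,5] NP  >  k=4
[5,6] (S\NP)/NP  lex  "cat"
[6,7] NP  lex  "liked"
[5,7] S\NP  >  k=6
[3,7] S  <  k=5
[7,8] ((S\N)\(NP/N))\S  lex  "often"
[3,8] (S\N)\(NP/N)  <  k=7
[1,8] S\N  <  k=3
[0,8] S  <  k=1

[0,8] S   <
  [0,1] "heard" : N
  [1,8] S\N   <
    [1,3] NP/N   <
      [1,2] "sent" : PP
      [2,3] "read" : (NP/N)\PP
    [3,8] (S\N)\(NP/N)   <
      [3,7] S   <
        [3,5] NP   >
          [3,4] "in" : NP/N
          [4,5] "plan" : N
        [5,7] S\NP   >
          [5,6] "cat" : (S\NP)/NP
          [6,7] "liked" : NP
      [7,8] "often" : ((S\N)\(NP/N))\S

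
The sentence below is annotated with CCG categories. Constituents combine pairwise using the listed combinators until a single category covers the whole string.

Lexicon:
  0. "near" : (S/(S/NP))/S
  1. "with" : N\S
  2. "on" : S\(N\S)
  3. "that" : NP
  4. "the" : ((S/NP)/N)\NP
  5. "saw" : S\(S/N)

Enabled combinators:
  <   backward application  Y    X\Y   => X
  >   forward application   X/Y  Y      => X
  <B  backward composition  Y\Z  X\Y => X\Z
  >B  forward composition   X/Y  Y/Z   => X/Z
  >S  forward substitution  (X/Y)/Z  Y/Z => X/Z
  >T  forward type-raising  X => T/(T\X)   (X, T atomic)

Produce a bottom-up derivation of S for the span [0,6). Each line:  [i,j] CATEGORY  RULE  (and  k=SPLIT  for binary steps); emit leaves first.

[0,6] S   <
  [0,5] S/N   >B
    [0,3] S/(S/NP)   >
      [0,1] "near" : (S/(S/NP))/S
      [1,3] S   <
        [1,2] "with" : N\S
        [2,3] "on" : S\(N\S)
    [3,5] (S/NP)/N   <
      [3,4] "that" : NP
      [4,5] "the" : ((S/NP)/N)\NP
  [5,6] "saw" : S\(S/N)

[0,1] (S/(S/NP))/S  lex  "near"
[1,2] N\S  lex  "with"
[2,3] S\(N\S)  lex  "on"
[1,3] S  <  k=2
[0,3] S/(S/NP)  >  k=1
[3,4] NP  lex  "that"
[4,5] ((S/NP)/N)\NP  lex  "the"
[3,5] (S/NP)/N  <  k=4
[0,5] S/N  >B  k=3
[5,6] S\(S/N)  lex  "saw"
[0,6] S  <  k=5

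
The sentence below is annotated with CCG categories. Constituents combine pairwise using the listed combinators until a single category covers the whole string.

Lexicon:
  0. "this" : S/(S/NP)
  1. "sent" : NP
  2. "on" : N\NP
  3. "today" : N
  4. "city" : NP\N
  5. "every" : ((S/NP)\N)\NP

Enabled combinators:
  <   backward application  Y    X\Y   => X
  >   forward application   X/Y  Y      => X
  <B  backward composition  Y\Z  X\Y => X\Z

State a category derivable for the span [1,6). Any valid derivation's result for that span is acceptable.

[0,6] S   >
  [0,1] "this" : S/(S/NP)
  [1,6] S/NP   <
    [1,3] N   <
      [1,2] "sent" : NP
      [2,3] "on" : N\NP
    [3,6] (S/NP)\N   <
      [3,5] NP   <
        [3,4] "today" : N
        [4,5] "city" : NP\N
      [5,6] "every" : ((S/NP)\N)\NP

S/NP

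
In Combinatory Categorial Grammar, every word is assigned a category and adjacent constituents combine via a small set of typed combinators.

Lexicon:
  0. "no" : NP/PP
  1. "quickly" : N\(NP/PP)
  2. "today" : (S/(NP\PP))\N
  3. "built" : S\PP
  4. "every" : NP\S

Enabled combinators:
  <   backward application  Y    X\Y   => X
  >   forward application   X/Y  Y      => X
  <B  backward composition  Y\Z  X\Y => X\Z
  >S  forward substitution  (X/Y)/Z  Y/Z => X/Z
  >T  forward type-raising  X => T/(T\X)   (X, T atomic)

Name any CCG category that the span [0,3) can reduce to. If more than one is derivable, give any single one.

[0,5] S   >
  [0,3] S/(NP\PP)   <
    [0,2] N   <
      [0,1] "no" : NP/PP
      [1,2] "quickly" : N\(NP/PP)
    [2,3] "today" : (S/(NP\PP))\N
  [3,5] NP\PP   <B
    [3,4] "built" : S\PP
    [4,5] "every" : NP\S

S/(NP\PP)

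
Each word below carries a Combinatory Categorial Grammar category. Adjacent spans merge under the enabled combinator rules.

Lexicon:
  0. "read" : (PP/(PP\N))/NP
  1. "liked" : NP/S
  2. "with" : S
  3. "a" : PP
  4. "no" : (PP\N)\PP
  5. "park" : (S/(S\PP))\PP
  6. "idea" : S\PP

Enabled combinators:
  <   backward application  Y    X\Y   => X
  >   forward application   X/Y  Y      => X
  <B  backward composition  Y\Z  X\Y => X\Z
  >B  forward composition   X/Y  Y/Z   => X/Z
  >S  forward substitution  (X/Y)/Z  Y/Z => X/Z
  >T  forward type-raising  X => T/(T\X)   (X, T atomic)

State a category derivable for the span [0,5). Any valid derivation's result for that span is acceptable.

[0,7] S   >
  [0,6] S/(S\PP)   <
    [0,5] PP   >
      [0,3] PP/(PP\N)   >
        [0,1] "read" : (PP/(PP\N))/NP
        [1,3] NP   >
          [1,2] "liked" : NP/S
          [2,3] "with" : S
      [3,5] PP\N   <
        [3,4] "a" : PP
        [4,5] "no" : (PP\N)\PP
    [5,6] "park" : (S/(S\PP))\PP
  [6,7] "idea" : S\PP

PP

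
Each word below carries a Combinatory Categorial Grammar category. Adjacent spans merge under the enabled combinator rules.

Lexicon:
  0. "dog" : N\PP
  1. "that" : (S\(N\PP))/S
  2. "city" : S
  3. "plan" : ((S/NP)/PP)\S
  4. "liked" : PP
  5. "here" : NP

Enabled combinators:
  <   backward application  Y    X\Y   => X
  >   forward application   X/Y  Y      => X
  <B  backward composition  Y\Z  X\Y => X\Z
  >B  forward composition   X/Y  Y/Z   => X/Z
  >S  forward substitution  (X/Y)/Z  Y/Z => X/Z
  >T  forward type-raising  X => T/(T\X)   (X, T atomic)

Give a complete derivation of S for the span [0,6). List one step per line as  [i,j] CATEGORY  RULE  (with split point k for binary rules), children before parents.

[0,6] S   <
  [0,1] "dog" : N\PP
  [1,6] S\(N\PP)   >
    [1,2] "that" : (S\(N\PP))/S
    [2,6] S   >
      [2,5] S/NP   >
        [2,4] (S/NP)/PP   <
          [2,3] "city" : S
          [3,4] "plan" : ((S/NP)/PP)\S
        [4,5] "liked" : PP
      [5,6] "here" : NP

[0,1] N\PP  lex  "dog"
[1,2] (S\(N\PP))/S  lex  "that"
[2,3] S  lex  "city"
[3,4] ((S/NP)/PP)\S  lex  "plan"
[2,4] (S/NP)/PP  <  k=3
[4,5] PP  lex  "liked"
[2,5] S/NP  >  k=4
[5,6] NP  lex  "here"
[2,6] S  >  k=5
[1,6] S\(N\PP)  >  k=2
[0,6] S  <  k=1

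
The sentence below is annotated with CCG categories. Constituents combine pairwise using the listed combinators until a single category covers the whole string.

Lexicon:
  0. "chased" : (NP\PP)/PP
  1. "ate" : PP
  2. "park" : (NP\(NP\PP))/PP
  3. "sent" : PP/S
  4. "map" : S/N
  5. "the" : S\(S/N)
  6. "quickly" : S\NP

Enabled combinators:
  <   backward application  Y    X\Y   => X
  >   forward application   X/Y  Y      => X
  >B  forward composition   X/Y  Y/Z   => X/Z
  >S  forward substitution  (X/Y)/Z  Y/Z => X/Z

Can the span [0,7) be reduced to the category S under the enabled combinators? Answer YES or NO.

[0,7] S   <
  [0,6] NP   <
    [0,2] NP\PP   >
      [0,1] "chased" : (NP\PP)/PP
      [1,2] "ate" : PP
    [2,6] NP\(NP\PP)   >
      [2,3] "park" : (NP\(NP\PP))/PP
      [3,6] PP   >
        [3,4] "sent" : PP/S
        [4,6] S   <
          [4,5] "map" : S/N
          [5,6] "the" : S\(S/N)
  [6,7] "quickly" : S\NP

YES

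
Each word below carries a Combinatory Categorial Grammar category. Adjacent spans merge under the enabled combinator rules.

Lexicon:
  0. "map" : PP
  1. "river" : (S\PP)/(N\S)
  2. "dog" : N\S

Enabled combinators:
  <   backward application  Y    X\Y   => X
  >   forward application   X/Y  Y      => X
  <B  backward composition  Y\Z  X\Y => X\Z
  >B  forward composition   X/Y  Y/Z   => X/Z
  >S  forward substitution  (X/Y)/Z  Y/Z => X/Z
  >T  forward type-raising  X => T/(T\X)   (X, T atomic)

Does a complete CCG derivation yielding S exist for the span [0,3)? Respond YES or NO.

YES

[0,3] S   >
  [0,1] S/(S\PP)   >T
    [0,1] "map" : PP
  [1,3] S\PP   >
    [1,2] "river" : (S\PP)/(N\S)
    [2,3] "dog" : N\S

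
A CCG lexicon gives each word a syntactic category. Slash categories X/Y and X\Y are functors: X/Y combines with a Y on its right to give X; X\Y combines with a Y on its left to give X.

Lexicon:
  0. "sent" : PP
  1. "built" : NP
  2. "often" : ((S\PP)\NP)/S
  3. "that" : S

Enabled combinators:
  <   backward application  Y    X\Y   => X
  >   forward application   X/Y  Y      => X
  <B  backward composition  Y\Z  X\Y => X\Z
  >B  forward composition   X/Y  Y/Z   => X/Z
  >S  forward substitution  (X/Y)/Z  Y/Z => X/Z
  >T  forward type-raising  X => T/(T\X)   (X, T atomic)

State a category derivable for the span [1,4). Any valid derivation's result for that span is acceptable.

S\PP

[0,4] S   <
  [0,1] "sent" : PP
  [1,4] S\PP   <
    [1,2] "built" : NP
    [2,4] (S\PP)\NP   >
      [2,3] "often" : ((S\PP)\NP)/S
      [3,4] "that" : S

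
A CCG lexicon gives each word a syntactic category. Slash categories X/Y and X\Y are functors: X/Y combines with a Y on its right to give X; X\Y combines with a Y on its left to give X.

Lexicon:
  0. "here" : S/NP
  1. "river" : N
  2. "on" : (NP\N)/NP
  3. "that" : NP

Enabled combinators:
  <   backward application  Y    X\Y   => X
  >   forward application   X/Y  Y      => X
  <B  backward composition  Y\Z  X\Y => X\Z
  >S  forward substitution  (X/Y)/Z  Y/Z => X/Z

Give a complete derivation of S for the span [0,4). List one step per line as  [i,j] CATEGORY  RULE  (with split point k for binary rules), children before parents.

[0,1] S/NP  lex  "here"
[1,2] N  lex  "river"
[2,3] (NP\N)/NP  lex  "on"
[3,4] NP  lex  "that"
[2,4] NP\N  >  k=3
[1,4] NP  <  k=2
[0,4] S  >  k=1

[0,4] S   >
  [0,1] "here" : S/NP
  [1,4] NP   <
    [1,2] "river" : N
    [2,4] NP\N   >
      [2,3] "on" : (NP\N)/NP
      [3,4] "that" : NP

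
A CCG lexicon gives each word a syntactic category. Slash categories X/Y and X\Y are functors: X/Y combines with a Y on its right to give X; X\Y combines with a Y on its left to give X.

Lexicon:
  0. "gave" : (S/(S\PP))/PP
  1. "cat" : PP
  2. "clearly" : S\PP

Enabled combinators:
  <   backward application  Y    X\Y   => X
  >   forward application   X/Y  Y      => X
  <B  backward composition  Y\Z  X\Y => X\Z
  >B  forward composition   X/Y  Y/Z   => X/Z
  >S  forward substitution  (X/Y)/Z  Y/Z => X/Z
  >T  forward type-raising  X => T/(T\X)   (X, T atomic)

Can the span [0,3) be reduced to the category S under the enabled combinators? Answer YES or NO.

YES

[0,3] S   >
  [0,2] S/(S\PP)   >
    [0,1] "gave" : (S/(S\PP))/PP
    [1,2] "cat" : PP
  [2,3] "clearly" : S\PP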